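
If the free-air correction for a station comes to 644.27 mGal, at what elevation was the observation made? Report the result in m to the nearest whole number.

h = 644.27 / 0.3086 = 2087.72 m

2088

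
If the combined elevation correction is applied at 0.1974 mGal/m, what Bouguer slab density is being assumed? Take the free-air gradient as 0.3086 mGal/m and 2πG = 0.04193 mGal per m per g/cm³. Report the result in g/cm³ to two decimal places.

0.1974 = 0.3086 − 0.04193 × ρ
ρ = (0.3086 − 0.1974) / 0.04193 = 2.65 g/cm³

2.65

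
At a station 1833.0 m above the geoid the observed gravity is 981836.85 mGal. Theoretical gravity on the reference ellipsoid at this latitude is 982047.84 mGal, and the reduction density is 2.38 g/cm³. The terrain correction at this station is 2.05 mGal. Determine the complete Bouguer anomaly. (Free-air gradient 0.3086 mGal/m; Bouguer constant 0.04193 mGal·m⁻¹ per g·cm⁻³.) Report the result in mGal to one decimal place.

173.8

Free-air correction = 0.3086 × 1833.0 = 565.66 mGal
Free-air anomaly = 981836.85 − 982047.84 + (565.66) = 354.67 mGal
Bouguer slab correction = 0.04193 × 2.38 × 1833.0 = 182.92 mGal
Simple Bouguer anomaly = 354.67 − (182.92) = 171.75 mGal
Complete Bouguer anomaly = 171.75 + 2.05 = 173.80 mGal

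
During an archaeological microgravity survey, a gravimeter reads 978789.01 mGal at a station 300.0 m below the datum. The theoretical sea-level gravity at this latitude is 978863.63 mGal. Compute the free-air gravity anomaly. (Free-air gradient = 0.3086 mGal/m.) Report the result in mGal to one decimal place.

-167.2

Free-air correction = 0.3086 × -300.0 = -92.58 mGal
Free-air anomaly = 978789.01 − 978863.63 + (-92.58) = -167.20 mGal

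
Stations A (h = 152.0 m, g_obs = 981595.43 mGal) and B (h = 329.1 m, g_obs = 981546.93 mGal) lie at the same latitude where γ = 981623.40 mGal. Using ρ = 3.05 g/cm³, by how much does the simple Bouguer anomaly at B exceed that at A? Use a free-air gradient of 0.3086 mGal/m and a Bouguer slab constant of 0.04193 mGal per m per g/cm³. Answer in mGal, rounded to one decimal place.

-16.5

Δg_SB(A) = 981595.43 − 981623.40 + 0.3086×152.0 − 0.04193×3.05×152.0 = -0.50 mGal
Δg_SB(B) = 981546.93 − 981623.40 + 0.3086×329.1 − 0.04193×3.05×329.1 = -17.00 mGal
Difference = -17.00 − (-0.50) = -16.50 mGal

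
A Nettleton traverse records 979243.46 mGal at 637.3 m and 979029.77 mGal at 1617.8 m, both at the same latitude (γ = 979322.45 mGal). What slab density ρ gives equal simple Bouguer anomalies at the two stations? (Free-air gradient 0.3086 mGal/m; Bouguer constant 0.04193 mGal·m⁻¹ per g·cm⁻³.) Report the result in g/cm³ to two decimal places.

Δg_obs = 979029.77 − 979243.46 = -213.69 mGal over Δh = 1617.8 − 637.3 = 980.5 m
Equal Bouguer anomalies ⇒ Δg_obs + (0.3086 − 0.04193ρ)·Δh = 0
0.3086 − 0.04193ρ = −Δg_obs/Δh = 0.21794
ρ = (0.3086 − 0.21794) / 0.04193 = 2.16 g/cm³

2.16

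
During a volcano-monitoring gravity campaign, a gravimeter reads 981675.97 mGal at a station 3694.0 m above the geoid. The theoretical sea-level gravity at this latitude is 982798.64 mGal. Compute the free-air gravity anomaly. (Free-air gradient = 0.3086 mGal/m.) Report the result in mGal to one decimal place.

17.3

Free-air correction = 0.3086 × 3694.0 = 1139.97 mGal
Free-air anomaly = 981675.97 − 982798.64 + (1139.97) = 17.30 mGal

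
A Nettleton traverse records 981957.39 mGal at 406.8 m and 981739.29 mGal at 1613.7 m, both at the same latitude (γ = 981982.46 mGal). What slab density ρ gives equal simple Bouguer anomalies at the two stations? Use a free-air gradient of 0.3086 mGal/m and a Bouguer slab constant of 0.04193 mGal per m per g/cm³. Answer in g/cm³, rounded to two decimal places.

Δg_obs = 981739.29 − 981957.39 = -218.10 mGal over Δh = 1613.7 − 406.8 = 1206.9 m
Equal Bouguer anomalies ⇒ Δg_obs + (0.3086 − 0.04193ρ)·Δh = 0
0.3086 − 0.04193ρ = −Δg_obs/Δh = 0.18071
ρ = (0.3086 − 0.18071) / 0.04193 = 3.05 g/cm³

3.05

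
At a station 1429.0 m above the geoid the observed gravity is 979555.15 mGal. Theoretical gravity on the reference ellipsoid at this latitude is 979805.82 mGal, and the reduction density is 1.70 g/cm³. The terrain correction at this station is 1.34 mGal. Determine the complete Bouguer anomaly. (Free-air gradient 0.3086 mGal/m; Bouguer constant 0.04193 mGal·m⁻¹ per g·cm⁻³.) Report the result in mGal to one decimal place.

89.8

Free-air correction = 0.3086 × 1429.0 = 440.99 mGal
Free-air anomaly = 979555.15 − 979805.82 + (440.99) = 190.32 mGal
Bouguer slab correction = 0.04193 × 1.70 × 1429.0 = 101.86 mGal
Simple Bouguer anomaly = 190.32 − (101.86) = 88.46 mGal
Complete Bouguer anomaly = 88.46 + 1.34 = 89.80 mGal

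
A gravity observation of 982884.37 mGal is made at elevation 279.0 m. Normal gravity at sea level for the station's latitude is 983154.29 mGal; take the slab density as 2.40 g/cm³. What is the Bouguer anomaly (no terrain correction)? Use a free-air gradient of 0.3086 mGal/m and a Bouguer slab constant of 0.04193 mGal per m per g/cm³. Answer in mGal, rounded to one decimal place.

Free-air correction = 0.3086 × 279.0 = 86.10 mGal
Free-air anomaly = 982884.37 − 983154.29 + (86.10) = -183.82 mGal
Bouguer slab correction = 0.04193 × 2.40 × 279.0 = 28.08 mGal
Simple Bouguer anomaly = -183.82 − (28.08) = -211.90 mGal

-211.9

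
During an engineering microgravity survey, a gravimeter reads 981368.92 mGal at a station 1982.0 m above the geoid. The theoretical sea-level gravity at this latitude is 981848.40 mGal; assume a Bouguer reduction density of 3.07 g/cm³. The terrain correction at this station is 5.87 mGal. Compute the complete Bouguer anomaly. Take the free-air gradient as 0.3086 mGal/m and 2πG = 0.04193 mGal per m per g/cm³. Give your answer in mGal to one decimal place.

Free-air correction = 0.3086 × 1982.0 = 611.65 mGal
Free-air anomaly = 981368.92 − 981848.40 + (611.65) = 132.17 mGal
Bouguer slab correction = 0.04193 × 3.07 × 1982.0 = 255.13 mGal
Simple Bouguer anomaly = 132.17 − (255.13) = -122.96 mGal
Complete Bouguer anomaly = -122.96 + 5.87 = -117.09 mGal

-117.1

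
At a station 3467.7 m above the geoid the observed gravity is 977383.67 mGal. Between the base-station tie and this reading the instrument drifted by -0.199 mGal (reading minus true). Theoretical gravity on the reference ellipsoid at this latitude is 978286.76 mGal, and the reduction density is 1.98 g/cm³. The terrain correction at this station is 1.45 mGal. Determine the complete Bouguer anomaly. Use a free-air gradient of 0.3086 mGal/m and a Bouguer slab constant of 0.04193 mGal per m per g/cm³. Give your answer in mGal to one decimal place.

Drift-corrected reading = 977383.67 − (-0.199) = 977383.869 mGal
Free-air correction = 0.3086 × 3467.7 = 1070.13 mGal
Free-air anomaly = 977383.869 − 978286.76 + (1070.13) = 167.239 mGal
Bouguer slab correction = 0.04193 × 1.98 × 3467.7 = 287.89 mGal
Simple Bouguer anomaly = 167.239 − (287.89) = -120.651 mGal
Complete Bouguer anomaly = -120.651 + 1.45 = -119.201 mGal

-119.2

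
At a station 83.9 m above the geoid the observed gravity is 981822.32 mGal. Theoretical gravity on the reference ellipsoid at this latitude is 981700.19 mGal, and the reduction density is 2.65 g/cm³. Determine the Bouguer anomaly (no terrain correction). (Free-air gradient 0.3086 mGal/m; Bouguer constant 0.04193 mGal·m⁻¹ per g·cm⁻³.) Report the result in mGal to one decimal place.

Free-air correction = 0.3086 × 83.9 = 25.89 mGal
Free-air anomaly = 981822.32 − 981700.19 + (25.89) = 148.02 mGal
Bouguer slab correction = 0.04193 × 2.65 × 83.9 = 9.32 mGal
Simple Bouguer anomaly = 148.02 − (9.32) = 138.70 mGal

138.7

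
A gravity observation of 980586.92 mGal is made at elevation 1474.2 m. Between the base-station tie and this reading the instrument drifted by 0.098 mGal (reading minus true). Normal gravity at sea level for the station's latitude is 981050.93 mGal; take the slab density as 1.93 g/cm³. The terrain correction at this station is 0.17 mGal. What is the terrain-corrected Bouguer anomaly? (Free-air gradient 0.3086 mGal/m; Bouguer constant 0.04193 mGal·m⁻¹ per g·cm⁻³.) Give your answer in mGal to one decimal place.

Drift-corrected reading = 980586.92 − (0.098) = 980586.822 mGal
Free-air correction = 0.3086 × 1474.2 = 454.94 mGal
Free-air anomaly = 980586.822 − 981050.93 + (454.94) = -9.168 mGal
Bouguer slab correction = 0.04193 × 1.93 × 1474.2 = 119.30 mGal
Simple Bouguer anomaly = -9.168 − (119.30) = -128.468 mGal
Complete Bouguer anomaly = -128.468 + 0.17 = -128.298 mGal

-128.3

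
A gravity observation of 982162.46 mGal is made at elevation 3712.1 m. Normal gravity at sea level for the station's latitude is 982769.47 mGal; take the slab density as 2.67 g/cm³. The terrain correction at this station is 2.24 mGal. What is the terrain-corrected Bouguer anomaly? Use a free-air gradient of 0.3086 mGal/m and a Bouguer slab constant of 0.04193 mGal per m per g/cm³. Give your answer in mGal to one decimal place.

Free-air correction = 0.3086 × 3712.1 = 1145.55 mGal
Free-air anomaly = 982162.46 − 982769.47 + (1145.55) = 538.54 mGal
Bouguer slab correction = 0.04193 × 2.67 × 3712.1 = 415.58 mGal
Simple Bouguer anomaly = 538.54 − (415.58) = 122.96 mGal
Complete Bouguer anomaly = 122.96 + 2.24 = 125.20 mGal

125.2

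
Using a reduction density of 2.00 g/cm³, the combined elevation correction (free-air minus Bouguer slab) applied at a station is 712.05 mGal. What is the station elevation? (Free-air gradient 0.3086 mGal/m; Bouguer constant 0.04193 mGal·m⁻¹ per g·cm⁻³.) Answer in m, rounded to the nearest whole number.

3168

Combined gradient = 0.3086 − 0.04193 × 2.00 = 0.2247400 mGal/m
h = 712.05 / 0.2247400 = 3168.33 m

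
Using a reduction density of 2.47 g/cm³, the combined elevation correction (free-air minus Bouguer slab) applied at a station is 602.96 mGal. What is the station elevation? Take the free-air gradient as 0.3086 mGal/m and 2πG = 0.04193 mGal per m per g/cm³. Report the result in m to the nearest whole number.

Combined gradient = 0.3086 − 0.04193 × 2.47 = 0.2050329 mGal/m
h = 602.96 / 0.2050329 = 2940.80 m

2941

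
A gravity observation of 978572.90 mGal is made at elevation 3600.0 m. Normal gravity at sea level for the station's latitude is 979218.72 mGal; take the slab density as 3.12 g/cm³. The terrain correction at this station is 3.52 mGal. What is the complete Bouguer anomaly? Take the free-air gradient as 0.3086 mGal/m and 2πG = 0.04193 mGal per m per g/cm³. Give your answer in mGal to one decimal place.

-2.3

Free-air correction = 0.3086 × 3600.0 = 1110.96 mGal
Free-air anomaly = 978572.90 − 979218.72 + (1110.96) = 465.14 mGal
Bouguer slab correction = 0.04193 × 3.12 × 3600.0 = 470.96 mGal
Simple Bouguer anomaly = 465.14 − (470.96) = -5.82 mGal
Complete Bouguer anomaly = -5.82 + 3.52 = -2.30 mGal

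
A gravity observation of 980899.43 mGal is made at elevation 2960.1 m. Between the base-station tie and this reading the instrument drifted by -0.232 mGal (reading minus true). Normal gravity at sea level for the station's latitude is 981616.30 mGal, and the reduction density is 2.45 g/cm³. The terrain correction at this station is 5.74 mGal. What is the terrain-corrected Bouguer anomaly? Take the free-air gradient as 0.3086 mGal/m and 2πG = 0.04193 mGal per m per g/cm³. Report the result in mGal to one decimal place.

Drift-corrected reading = 980899.43 − (-0.232) = 980899.662 mGal
Free-air correction = 0.3086 × 2960.1 = 913.49 mGal
Free-air anomaly = 980899.662 − 981616.30 + (913.49) = 196.852 mGal
Bouguer slab correction = 0.04193 × 2.45 × 2960.1 = 304.09 mGal
Simple Bouguer anomaly = 196.852 − (304.09) = -107.238 mGal
Complete Bouguer anomaly = -107.238 + 5.74 = -101.498 mGal

-101.5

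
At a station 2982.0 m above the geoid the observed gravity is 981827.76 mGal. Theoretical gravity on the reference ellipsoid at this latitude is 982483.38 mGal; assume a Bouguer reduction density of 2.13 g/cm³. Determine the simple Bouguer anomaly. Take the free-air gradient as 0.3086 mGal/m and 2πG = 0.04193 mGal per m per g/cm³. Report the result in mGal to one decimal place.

-1.7

Free-air correction = 0.3086 × 2982.0 = 920.25 mGal
Free-air anomaly = 981827.76 − 982483.38 + (920.25) = 264.63 mGal
Bouguer slab correction = 0.04193 × 2.13 × 2982.0 = 266.33 mGal
Simple Bouguer anomaly = 264.63 − (266.33) = -1.70 mGal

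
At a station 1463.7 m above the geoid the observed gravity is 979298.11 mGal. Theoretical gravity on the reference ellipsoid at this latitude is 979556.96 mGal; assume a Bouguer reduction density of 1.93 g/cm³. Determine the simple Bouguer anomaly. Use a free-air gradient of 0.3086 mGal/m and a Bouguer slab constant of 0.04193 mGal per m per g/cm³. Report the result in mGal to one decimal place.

Free-air correction = 0.3086 × 1463.7 = 451.70 mGal
Free-air anomaly = 979298.11 − 979556.96 + (451.70) = 192.85 mGal
Bouguer slab correction = 0.04193 × 1.93 × 1463.7 = 118.45 mGal
Simple Bouguer anomaly = 192.85 − (118.45) = 74.40 mGal

74.4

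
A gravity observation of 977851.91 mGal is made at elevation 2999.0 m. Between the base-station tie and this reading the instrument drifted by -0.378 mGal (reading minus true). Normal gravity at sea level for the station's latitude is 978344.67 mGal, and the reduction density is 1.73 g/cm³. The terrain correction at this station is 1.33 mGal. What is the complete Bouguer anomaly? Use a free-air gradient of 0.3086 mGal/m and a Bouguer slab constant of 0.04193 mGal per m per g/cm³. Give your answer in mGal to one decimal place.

216.9

Drift-corrected reading = 977851.91 − (-0.378) = 977852.288 mGal
Free-air correction = 0.3086 × 2999.0 = 925.49 mGal
Free-air anomaly = 977852.288 − 978344.67 + (925.49) = 433.108 mGal
Bouguer slab correction = 0.04193 × 1.73 × 2999.0 = 217.54 mGal
Simple Bouguer anomaly = 433.108 − (217.54) = 215.568 mGal
Complete Bouguer anomaly = 215.568 + 1.33 = 216.898 mGal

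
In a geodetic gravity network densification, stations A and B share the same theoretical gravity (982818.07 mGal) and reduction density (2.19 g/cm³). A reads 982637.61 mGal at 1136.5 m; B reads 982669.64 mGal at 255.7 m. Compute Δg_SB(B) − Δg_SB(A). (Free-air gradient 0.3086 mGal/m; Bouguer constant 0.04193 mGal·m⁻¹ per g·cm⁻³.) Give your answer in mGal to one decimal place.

Δg_SB(A) = 982637.61 − 982818.07 + 0.3086×1136.5 − 0.04193×2.19×1136.5 = 65.90 mGal
Δg_SB(B) = 982669.64 − 982818.07 + 0.3086×255.7 − 0.04193×2.19×255.7 = -93.00 mGal
Difference = -93.00 − (65.90) = -158.90 mGal

-158.9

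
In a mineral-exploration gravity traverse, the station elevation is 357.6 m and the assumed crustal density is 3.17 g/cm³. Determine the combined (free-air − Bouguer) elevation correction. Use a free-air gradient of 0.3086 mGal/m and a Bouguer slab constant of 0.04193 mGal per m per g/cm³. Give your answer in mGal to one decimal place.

62.8

Combined gradient = 0.3086 − 0.04193 × 3.17 = 0.1756819 mGal/m
Combined elevation correction = 0.1756819 × 357.6 = 62.8 mGal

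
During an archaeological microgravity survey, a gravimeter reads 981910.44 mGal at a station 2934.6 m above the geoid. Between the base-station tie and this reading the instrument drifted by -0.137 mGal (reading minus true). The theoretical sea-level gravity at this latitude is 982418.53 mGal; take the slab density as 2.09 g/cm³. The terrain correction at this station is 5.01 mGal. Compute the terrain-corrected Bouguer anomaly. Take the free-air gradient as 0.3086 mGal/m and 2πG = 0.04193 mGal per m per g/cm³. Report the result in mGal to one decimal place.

145.5

Drift-corrected reading = 981910.44 − (-0.137) = 981910.577 mGal
Free-air correction = 0.3086 × 2934.6 = 905.62 mGal
Free-air anomaly = 981910.577 − 982418.53 + (905.62) = 397.667 mGal
Bouguer slab correction = 0.04193 × 2.09 × 2934.6 = 257.17 mGal
Simple Bouguer anomaly = 397.667 − (257.17) = 140.497 mGal
Complete Bouguer anomaly = 140.497 + 5.01 = 145.507 mGal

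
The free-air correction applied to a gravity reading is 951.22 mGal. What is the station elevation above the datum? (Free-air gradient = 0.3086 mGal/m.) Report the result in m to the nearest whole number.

h = 951.22 / 0.3086 = 3082.37 m

3082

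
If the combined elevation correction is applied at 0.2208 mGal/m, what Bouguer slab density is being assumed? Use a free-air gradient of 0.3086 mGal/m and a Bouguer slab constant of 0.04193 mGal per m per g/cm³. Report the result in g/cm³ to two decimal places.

2.09

0.2208 = 0.3086 − 0.04193 × ρ
ρ = (0.3086 − 0.2208) / 0.04193 = 2.09 g/cm³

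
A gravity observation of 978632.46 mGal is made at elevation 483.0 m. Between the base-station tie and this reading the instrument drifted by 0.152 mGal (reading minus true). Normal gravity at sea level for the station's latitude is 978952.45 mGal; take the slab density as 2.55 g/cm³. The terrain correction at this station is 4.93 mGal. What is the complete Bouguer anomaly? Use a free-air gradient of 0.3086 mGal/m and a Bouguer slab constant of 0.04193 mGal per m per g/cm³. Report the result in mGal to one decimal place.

Drift-corrected reading = 978632.46 − (0.152) = 978632.308 mGal
Free-air correction = 0.3086 × 483.0 = 149.05 mGal
Free-air anomaly = 978632.308 − 978952.45 + (149.05) = -171.092 mGal
Bouguer slab correction = 0.04193 × 2.55 × 483.0 = 51.64 mGal
Simple Bouguer anomaly = -171.092 − (51.64) = -222.732 mGal
Complete Bouguer anomaly = -222.732 + 4.93 = -217.802 mGal

-217.8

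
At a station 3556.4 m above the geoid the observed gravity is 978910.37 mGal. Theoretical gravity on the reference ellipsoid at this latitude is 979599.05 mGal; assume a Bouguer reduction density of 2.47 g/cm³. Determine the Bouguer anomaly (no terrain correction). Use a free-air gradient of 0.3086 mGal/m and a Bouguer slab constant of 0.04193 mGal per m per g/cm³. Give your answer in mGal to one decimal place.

40.5

Free-air correction = 0.3086 × 3556.4 = 1097.51 mGal
Free-air anomaly = 978910.37 − 979599.05 + (1097.51) = 408.83 mGal
Bouguer slab correction = 0.04193 × 2.47 × 3556.4 = 368.33 mGal
Simple Bouguer anomaly = 408.83 − (368.33) = 40.50 mGal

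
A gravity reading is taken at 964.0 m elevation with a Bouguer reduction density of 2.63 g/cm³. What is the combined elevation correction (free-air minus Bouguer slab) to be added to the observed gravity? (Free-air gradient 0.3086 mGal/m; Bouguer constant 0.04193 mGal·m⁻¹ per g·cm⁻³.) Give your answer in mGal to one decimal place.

191.2

Combined gradient = 0.3086 − 0.04193 × 2.63 = 0.1983241 mGal/m
Combined elevation correction = 0.1983241 × 964.0 = 191.2 mGal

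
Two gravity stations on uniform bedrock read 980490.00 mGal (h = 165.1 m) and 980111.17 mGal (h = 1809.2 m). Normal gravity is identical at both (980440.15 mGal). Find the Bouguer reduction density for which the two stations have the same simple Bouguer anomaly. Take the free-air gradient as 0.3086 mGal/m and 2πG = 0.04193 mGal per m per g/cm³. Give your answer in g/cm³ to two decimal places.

1.86

Δg_obs = 980111.17 − 980490.00 = -378.83 mGal over Δh = 1809.2 − 165.1 = 1644.1 m
Equal Bouguer anomalies ⇒ Δg_obs + (0.3086 − 0.04193ρ)·Δh = 0
0.3086 − 0.04193ρ = −Δg_obs/Δh = 0.23042
ρ = (0.3086 − 0.23042) / 0.04193 = 1.86 g/cm³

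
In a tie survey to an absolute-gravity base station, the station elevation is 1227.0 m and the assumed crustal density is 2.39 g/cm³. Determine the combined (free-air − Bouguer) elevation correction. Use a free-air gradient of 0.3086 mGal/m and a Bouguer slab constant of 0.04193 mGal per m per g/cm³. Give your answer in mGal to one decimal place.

Combined gradient = 0.3086 − 0.04193 × 2.39 = 0.2083873 mGal/m
Combined elevation correction = 0.2083873 × 1227.0 = 255.7 mGal

255.7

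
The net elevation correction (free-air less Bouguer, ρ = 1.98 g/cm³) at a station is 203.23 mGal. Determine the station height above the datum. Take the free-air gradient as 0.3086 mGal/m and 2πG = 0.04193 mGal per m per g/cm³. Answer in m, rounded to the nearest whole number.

Combined gradient = 0.3086 − 0.04193 × 1.98 = 0.2255786 mGal/m
h = 203.23 / 0.2255786 = 900.93 m

901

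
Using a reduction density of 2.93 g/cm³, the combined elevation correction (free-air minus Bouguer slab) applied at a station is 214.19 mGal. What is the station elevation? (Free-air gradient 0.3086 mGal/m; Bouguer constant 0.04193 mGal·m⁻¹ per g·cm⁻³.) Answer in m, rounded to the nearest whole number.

Combined gradient = 0.3086 − 0.04193 × 2.93 = 0.1857451 mGal/m
h = 214.19 / 0.1857451 = 1153.14 m

1153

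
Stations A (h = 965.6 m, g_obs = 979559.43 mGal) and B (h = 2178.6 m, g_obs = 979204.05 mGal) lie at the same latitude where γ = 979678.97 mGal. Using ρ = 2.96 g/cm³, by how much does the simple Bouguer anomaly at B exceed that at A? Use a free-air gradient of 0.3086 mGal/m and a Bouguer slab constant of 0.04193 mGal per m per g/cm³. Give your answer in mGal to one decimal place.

Δg_SB(A) = 979559.43 − 979678.97 + 0.3086×965.6 − 0.04193×2.96×965.6 = 58.60 mGal
Δg_SB(B) = 979204.05 − 979678.97 + 0.3086×2178.6 − 0.04193×2.96×2178.6 = -73.00 mGal
Difference = -73.00 − (58.60) = -131.60 mGal

-131.6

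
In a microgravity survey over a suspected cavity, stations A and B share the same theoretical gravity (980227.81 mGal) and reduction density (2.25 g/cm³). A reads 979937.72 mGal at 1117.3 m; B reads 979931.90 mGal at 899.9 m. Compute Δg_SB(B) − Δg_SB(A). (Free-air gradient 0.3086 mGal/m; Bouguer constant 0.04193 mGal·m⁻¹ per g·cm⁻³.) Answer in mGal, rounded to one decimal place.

Δg_SB(A) = 979937.72 − 980227.81 + 0.3086×1117.3 − 0.04193×2.25×1117.3 = -50.70 mGal
Δg_SB(B) = 979931.90 − 980227.81 + 0.3086×899.9 − 0.04193×2.25×899.9 = -103.10 mGal
Difference = -103.10 − (-50.70) = -52.40 mGal

-52.4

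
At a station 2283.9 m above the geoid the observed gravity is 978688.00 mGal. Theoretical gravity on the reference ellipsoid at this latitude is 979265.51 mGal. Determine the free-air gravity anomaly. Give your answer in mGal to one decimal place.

Free-air correction = 0.3086 × 2283.9 = 704.81 mGal
Free-air anomaly = 978688.00 − 979265.51 + (704.81) = 127.30 mGal

127.3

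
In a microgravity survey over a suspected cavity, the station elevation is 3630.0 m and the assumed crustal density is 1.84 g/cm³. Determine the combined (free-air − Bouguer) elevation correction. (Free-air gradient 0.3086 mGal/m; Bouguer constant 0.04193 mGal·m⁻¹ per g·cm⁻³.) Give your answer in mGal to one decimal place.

840.2

Combined gradient = 0.3086 − 0.04193 × 1.84 = 0.2314488 mGal/m
Combined elevation correction = 0.2314488 × 3630.0 = 840.2 mGal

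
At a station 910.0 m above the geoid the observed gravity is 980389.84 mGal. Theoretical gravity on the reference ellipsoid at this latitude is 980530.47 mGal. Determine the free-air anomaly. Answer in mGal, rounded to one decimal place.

140.2

Free-air correction = 0.3086 × 910.0 = 280.83 mGal
Free-air anomaly = 980389.84 − 980530.47 + (280.83) = 140.20 mGal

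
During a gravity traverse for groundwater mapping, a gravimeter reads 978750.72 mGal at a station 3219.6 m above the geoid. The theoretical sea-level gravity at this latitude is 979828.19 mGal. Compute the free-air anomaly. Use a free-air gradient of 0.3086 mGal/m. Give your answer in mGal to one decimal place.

Free-air correction = 0.3086 × 3219.6 = 993.57 mGal
Free-air anomaly = 978750.72 − 979828.19 + (993.57) = -83.90 mGal

-83.9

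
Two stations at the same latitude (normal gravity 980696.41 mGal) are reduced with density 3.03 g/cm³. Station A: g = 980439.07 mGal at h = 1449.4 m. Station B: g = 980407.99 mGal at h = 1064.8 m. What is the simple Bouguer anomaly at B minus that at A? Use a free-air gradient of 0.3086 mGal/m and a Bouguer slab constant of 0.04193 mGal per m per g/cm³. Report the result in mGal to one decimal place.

-100.9

Δg_SB(A) = 980439.07 − 980696.41 + 0.3086×1449.4 − 0.04193×3.03×1449.4 = 5.80 mGal
Δg_SB(B) = 980407.99 − 980696.41 + 0.3086×1064.8 − 0.04193×3.03×1064.8 = -95.10 mGal
Difference = -95.10 − (5.80) = -100.90 mGal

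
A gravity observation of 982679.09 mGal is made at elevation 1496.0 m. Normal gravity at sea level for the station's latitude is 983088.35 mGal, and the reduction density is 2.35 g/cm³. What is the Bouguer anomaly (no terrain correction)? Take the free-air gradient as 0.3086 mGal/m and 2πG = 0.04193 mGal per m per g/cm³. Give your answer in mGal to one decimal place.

-95.0

Free-air correction = 0.3086 × 1496.0 = 461.67 mGal
Free-air anomaly = 982679.09 − 983088.35 + (461.67) = 52.41 mGal
Bouguer slab correction = 0.04193 × 2.35 × 1496.0 = 147.41 mGal
Simple Bouguer anomaly = 52.41 − (147.41) = -95.00 mGal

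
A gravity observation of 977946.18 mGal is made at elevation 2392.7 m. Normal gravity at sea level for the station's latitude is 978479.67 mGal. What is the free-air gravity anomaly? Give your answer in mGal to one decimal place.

Free-air correction = 0.3086 × 2392.7 = 738.39 mGal
Free-air anomaly = 977946.18 − 978479.67 + (738.39) = 204.90 mGal

204.9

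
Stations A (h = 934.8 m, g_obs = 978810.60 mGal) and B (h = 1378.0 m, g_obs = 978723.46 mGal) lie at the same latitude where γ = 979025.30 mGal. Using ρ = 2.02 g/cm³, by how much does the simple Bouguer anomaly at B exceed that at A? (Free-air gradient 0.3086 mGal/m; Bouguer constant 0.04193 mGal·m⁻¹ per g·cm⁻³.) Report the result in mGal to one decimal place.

Δg_SB(A) = 978810.60 − 979025.30 + 0.3086×934.8 − 0.04193×2.02×934.8 = -5.40 mGal
Δg_SB(B) = 978723.46 − 979025.30 + 0.3086×1378.0 − 0.04193×2.02×1378.0 = 6.70 mGal
Difference = 6.70 − (-5.40) = 12.10 mGal

12.1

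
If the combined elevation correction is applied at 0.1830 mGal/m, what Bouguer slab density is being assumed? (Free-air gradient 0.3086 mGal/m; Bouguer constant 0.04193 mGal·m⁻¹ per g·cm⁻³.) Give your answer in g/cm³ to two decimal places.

0.1830 = 0.3086 − 0.04193 × ρ
ρ = (0.3086 − 0.1830) / 0.04193 = 3.00 g/cm³

3.00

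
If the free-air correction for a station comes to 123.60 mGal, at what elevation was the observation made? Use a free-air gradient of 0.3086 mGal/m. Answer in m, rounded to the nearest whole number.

401

h = 123.60 / 0.3086 = 400.52 m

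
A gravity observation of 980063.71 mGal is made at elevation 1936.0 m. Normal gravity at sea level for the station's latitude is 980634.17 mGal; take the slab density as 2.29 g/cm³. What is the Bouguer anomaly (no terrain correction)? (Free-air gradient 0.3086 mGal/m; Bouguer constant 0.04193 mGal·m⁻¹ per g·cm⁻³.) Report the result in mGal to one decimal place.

-158.9

Free-air correction = 0.3086 × 1936.0 = 597.45 mGal
Free-air anomaly = 980063.71 − 980634.17 + (597.45) = 26.99 mGal
Bouguer slab correction = 0.04193 × 2.29 × 1936.0 = 185.89 mGal
Simple Bouguer anomaly = 26.99 − (185.89) = -158.90 mGal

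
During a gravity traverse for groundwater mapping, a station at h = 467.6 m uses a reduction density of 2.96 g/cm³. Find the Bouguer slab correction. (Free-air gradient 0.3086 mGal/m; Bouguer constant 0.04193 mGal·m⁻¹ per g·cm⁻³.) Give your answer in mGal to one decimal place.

Bouguer slab correction = 0.04193 × 2.96 × 467.6 = 58.0 mGal

58.0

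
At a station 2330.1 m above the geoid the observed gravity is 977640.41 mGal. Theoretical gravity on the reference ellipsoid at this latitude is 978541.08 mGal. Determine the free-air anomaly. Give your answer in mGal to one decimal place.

Free-air correction = 0.3086 × 2330.1 = 719.07 mGal
Free-air anomaly = 977640.41 − 978541.08 + (719.07) = -181.60 mGal

-181.6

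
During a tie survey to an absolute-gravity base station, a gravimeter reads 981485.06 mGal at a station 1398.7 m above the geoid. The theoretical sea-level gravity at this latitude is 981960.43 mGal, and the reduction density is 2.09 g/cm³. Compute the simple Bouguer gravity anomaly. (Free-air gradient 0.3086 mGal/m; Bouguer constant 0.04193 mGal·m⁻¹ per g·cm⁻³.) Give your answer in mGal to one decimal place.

-166.3

Free-air correction = 0.3086 × 1398.7 = 431.64 mGal
Free-air anomaly = 981485.06 − 981960.43 + (431.64) = -43.73 mGal
Bouguer slab correction = 0.04193 × 2.09 × 1398.7 = 122.57 mGal
Simple Bouguer anomaly = -43.73 − (122.57) = -166.30 mGal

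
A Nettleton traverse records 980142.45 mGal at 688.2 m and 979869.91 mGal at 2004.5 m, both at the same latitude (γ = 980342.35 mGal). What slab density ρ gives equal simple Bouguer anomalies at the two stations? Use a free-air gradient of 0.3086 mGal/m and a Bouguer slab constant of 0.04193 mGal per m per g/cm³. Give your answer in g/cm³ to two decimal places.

2.42

Δg_obs = 979869.91 − 980142.45 = -272.54 mGal over Δh = 2004.5 − 688.2 = 1316.3 m
Equal Bouguer anomalies ⇒ Δg_obs + (0.3086 − 0.04193ρ)·Δh = 0
0.3086 − 0.04193ρ = −Δg_obs/Δh = 0.20705
ρ = (0.3086 − 0.20705) / 0.04193 = 2.42 g/cm³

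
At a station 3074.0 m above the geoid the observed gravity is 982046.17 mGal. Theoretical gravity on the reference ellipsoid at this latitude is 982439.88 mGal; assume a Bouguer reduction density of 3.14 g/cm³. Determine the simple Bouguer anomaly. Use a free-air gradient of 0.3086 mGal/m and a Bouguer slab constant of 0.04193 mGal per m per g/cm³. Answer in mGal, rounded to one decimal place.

Free-air correction = 0.3086 × 3074.0 = 948.64 mGal
Free-air anomaly = 982046.17 − 982439.88 + (948.64) = 554.93 mGal
Bouguer slab correction = 0.04193 × 3.14 × 3074.0 = 404.72 mGal
Simple Bouguer anomaly = 554.93 − (404.72) = 150.21 mGal

150.2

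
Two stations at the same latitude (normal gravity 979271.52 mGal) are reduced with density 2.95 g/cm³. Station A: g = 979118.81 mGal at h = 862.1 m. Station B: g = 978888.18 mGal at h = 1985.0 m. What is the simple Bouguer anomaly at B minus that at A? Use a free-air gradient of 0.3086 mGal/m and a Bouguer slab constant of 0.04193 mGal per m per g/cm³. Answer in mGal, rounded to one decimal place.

Δg_SB(A) = 979118.81 − 979271.52 + 0.3086×862.1 − 0.04193×2.95×862.1 = 6.70 mGal
Δg_SB(B) = 978888.18 − 979271.52 + 0.3086×1985.0 − 0.04193×2.95×1985.0 = -16.30 mGal
Difference = -16.30 − (6.70) = -23.00 mGal

-23.0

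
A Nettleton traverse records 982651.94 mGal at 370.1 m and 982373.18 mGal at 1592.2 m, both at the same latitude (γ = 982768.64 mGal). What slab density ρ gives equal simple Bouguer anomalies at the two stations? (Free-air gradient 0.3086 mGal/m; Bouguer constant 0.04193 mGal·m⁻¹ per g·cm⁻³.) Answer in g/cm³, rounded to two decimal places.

1.92

Δg_obs = 982373.18 − 982651.94 = -278.76 mGal over Δh = 1592.2 − 370.1 = 1222.1 m
Equal Bouguer anomalies ⇒ Δg_obs + (0.3086 − 0.04193ρ)·Δh = 0
0.3086 − 0.04193ρ = −Δg_obs/Δh = 0.22810
ρ = (0.3086 − 0.22810) / 0.04193 = 1.92 g/cm³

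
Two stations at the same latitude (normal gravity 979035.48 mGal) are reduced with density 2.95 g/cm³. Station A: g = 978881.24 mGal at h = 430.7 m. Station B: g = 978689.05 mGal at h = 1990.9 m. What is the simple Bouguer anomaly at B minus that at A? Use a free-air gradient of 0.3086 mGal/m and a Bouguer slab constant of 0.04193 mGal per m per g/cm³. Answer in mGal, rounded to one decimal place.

Δg_SB(A) = 978881.24 − 979035.48 + 0.3086×430.7 − 0.04193×2.95×430.7 = -74.60 mGal
Δg_SB(B) = 978689.05 − 979035.48 + 0.3086×1990.9 − 0.04193×2.95×1990.9 = 21.70 mGal
Difference = 21.70 − (-74.60) = 96.30 mGal

96.3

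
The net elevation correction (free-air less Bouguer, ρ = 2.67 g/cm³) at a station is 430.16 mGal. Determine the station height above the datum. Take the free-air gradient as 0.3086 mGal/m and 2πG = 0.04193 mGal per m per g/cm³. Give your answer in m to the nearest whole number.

Combined gradient = 0.3086 − 0.04193 × 2.67 = 0.1966469 mGal/m
h = 430.16 / 0.1966469 = 2187.47 m

2187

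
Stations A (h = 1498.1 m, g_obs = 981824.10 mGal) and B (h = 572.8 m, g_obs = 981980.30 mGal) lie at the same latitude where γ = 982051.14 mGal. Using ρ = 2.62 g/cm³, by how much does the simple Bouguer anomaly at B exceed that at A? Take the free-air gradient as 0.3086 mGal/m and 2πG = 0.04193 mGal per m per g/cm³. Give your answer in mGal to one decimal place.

Δg_SB(A) = 981824.10 − 982051.14 + 0.3086×1498.1 − 0.04193×2.62×1498.1 = 70.70 mGal
Δg_SB(B) = 981980.30 − 982051.14 + 0.3086×572.8 − 0.04193×2.62×572.8 = 43.00 mGal
Difference = 43.00 − (70.70) = -27.70 mGal

-27.7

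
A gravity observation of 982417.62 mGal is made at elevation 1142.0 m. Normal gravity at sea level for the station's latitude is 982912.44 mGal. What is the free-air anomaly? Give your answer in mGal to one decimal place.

-142.4

Free-air correction = 0.3086 × 1142.0 = 352.42 mGal
Free-air anomaly = 982417.62 − 982912.44 + (352.42) = -142.40 mGal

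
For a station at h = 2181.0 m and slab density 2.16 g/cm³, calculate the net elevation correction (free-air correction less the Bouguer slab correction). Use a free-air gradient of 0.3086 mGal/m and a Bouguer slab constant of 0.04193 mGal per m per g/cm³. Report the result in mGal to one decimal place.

Combined gradient = 0.3086 − 0.04193 × 2.16 = 0.2180312 mGal/m
Combined elevation correction = 0.2180312 × 2181.0 = 475.5 mGal

475.5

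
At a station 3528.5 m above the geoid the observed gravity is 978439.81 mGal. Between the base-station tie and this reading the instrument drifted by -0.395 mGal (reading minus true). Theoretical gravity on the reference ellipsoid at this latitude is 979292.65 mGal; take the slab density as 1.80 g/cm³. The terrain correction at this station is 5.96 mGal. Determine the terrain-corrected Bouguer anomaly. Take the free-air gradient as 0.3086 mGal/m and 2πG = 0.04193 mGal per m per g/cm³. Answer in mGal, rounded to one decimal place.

-23.9

Drift-corrected reading = 978439.81 − (-0.395) = 978440.205 mGal
Free-air correction = 0.3086 × 3528.5 = 1088.90 mGal
Free-air anomaly = 978440.205 − 979292.65 + (1088.90) = 236.455 mGal
Bouguer slab correction = 0.04193 × 1.80 × 3528.5 = 266.31 mGal
Simple Bouguer anomaly = 236.455 − (266.31) = -29.855 mGal
Complete Bouguer anomaly = -29.855 + 5.96 = -23.895 mGal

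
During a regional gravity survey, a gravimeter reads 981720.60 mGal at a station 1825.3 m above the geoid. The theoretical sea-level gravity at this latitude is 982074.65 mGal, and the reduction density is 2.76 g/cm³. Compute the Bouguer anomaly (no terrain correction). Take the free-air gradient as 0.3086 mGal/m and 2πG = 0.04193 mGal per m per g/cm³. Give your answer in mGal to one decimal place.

Free-air correction = 0.3086 × 1825.3 = 563.29 mGal
Free-air anomaly = 981720.60 − 982074.65 + (563.29) = 209.24 mGal
Bouguer slab correction = 0.04193 × 2.76 × 1825.3 = 211.24 mGal
Simple Bouguer anomaly = 209.24 − (211.24) = -2.00 mGal

-2.0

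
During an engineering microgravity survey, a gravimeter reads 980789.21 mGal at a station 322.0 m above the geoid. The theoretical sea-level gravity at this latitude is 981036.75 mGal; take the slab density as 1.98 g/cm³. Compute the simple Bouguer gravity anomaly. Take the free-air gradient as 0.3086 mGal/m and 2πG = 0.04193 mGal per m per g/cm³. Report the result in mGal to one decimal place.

Free-air correction = 0.3086 × 322.0 = 99.37 mGal
Free-air anomaly = 980789.21 − 981036.75 + (99.37) = -148.17 mGal
Bouguer slab correction = 0.04193 × 1.98 × 322.0 = 26.73 mGal
Simple Bouguer anomaly = -148.17 − (26.73) = -174.90 mGal

-174.9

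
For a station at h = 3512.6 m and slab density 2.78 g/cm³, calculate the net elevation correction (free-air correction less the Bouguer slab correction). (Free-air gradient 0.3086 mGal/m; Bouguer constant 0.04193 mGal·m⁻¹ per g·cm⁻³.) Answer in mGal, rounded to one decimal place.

674.5

Combined gradient = 0.3086 − 0.04193 × 2.78 = 0.1920346 mGal/m
Combined elevation correction = 0.1920346 × 3512.6 = 674.5 mGal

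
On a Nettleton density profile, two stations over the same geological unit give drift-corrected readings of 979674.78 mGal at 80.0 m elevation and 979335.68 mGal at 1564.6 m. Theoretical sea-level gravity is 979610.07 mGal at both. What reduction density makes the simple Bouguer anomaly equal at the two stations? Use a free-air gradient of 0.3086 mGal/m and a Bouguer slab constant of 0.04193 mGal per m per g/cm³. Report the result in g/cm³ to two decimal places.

1.91

Δg_obs = 979335.68 − 979674.78 = -339.10 mGal over Δh = 1564.6 − 80.0 = 1484.6 m
Equal Bouguer anomalies ⇒ Δg_obs + (0.3086 − 0.04193ρ)·Δh = 0
0.3086 − 0.04193ρ = −Δg_obs/Δh = 0.22841
ρ = (0.3086 − 0.22841) / 0.04193 = 1.91 g/cm³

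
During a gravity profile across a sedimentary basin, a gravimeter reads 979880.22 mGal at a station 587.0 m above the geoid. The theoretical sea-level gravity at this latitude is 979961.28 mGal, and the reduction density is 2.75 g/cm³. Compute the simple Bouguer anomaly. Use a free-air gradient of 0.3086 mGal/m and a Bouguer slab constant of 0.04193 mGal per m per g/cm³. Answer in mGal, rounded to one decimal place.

32.4

Free-air correction = 0.3086 × 587.0 = 181.15 mGal
Free-air anomaly = 979880.22 − 979961.28 + (181.15) = 100.09 mGal
Bouguer slab correction = 0.04193 × 2.75 × 587.0 = 67.69 mGal
Simple Bouguer anomaly = 100.09 − (67.69) = 32.40 mGal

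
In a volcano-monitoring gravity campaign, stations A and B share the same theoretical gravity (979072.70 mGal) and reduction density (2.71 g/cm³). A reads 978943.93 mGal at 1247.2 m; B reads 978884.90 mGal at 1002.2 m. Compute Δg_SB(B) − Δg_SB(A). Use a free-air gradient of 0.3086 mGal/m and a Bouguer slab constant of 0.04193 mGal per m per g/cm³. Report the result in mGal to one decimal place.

Δg_SB(A) = 978943.93 − 979072.70 + 0.3086×1247.2 − 0.04193×2.71×1247.2 = 114.40 mGal
Δg_SB(B) = 978884.90 − 979072.70 + 0.3086×1002.2 − 0.04193×2.71×1002.2 = 7.60 mGal
Difference = 7.60 − (114.40) = -106.80 mGal

-106.8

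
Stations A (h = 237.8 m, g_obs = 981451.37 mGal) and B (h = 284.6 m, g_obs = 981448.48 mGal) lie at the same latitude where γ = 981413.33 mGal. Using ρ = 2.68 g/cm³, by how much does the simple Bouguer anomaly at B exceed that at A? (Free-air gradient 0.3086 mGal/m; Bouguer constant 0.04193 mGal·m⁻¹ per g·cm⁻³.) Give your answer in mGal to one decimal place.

6.3

Δg_SB(A) = 981451.37 − 981413.33 + 0.3086×237.8 − 0.04193×2.68×237.8 = 84.70 mGal
Δg_SB(B) = 981448.48 − 981413.33 + 0.3086×284.6 − 0.04193×2.68×284.6 = 91.00 mGal
Difference = 91.00 − (84.70) = 6.30 mGal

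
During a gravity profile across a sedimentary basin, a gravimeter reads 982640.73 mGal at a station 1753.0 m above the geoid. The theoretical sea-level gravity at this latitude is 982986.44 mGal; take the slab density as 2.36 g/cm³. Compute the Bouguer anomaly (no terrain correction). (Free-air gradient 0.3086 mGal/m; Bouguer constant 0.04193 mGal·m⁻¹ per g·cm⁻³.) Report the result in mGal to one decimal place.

21.8

Free-air correction = 0.3086 × 1753.0 = 540.98 mGal
Free-air anomaly = 982640.73 − 982986.44 + (540.98) = 195.27 mGal
Bouguer slab correction = 0.04193 × 2.36 × 1753.0 = 173.47 mGal
Simple Bouguer anomaly = 195.27 − (173.47) = 21.80 mGal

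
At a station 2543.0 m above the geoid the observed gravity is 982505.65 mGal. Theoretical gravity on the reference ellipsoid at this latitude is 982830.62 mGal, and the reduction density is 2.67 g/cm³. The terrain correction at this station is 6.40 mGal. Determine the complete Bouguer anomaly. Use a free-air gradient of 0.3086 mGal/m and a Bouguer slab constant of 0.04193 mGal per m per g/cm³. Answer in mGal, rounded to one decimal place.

181.5

Free-air correction = 0.3086 × 2543.0 = 784.77 mGal
Free-air anomaly = 982505.65 − 982830.62 + (784.77) = 459.80 mGal
Bouguer slab correction = 0.04193 × 2.67 × 2543.0 = 284.70 mGal
Simple Bouguer anomaly = 459.80 − (284.70) = 175.10 mGal
Complete Bouguer anomaly = 175.10 + 6.40 = 181.50 mGal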